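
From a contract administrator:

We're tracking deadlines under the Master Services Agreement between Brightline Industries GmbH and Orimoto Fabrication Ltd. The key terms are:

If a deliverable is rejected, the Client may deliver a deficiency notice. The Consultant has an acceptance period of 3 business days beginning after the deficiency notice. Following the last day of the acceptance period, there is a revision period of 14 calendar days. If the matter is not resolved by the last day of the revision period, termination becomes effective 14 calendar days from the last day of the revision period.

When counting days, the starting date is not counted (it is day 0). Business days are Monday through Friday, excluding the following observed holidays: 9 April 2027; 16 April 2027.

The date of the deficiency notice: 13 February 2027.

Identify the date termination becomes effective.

From Saturday, 13 February 2027, 3 business days (Feb 15, Feb 16, Feb 17, skipping weekends) brings us to Wednesday, 17 February 2027, which is the last day of the acceptance period.
The last day of the revision period: 14 calendar days after 17 February 2027 is 3 March 2027.
Adding 14 calendar days to 3 March 2027 gives 17 March 2027, which is the date termination becomes effective.

17 March 2027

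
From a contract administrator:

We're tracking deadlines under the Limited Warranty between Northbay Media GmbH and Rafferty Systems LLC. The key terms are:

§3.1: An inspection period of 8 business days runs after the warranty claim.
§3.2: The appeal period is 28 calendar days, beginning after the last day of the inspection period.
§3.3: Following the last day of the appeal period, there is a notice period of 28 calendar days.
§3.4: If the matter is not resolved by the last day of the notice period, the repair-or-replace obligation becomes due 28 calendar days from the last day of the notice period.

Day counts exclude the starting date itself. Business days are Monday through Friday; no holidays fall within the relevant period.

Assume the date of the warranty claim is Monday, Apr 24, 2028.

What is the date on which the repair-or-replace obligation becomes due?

Jul 27, 2028

The last day of the inspection period: 8 business days after Monday, Apr 24, 2028, skipping weekends — Apr 25, Apr 26, Apr 27, Apr 28, May 1, May 2, May 3, May 4 — lands on Thursday, May 4, 2028.
Adding 28 calendar days to May 4, 2028 gives Jun 1, 2028, which is the last day of the appeal period.
Adding 28 calendar days to Jun 1, 2028 gives Jun 29, 2028, which is the last day of the notice period.
The date on which the repair-or-replace obligation becomes due: Jun 29, 2028 + 28 days = Jul 27, 2028.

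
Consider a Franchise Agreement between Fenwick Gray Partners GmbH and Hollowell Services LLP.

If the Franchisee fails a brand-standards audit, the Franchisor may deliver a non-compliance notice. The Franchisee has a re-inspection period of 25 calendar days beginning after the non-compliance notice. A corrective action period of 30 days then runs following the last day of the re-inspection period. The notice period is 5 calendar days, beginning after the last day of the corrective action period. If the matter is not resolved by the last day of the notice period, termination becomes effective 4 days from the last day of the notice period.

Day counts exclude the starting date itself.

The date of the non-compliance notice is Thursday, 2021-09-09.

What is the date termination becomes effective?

2021-11-12

Adding 25 calendar days to 2021-09-09 gives 2021-10-04, which is the last day of the re-inspection period.
The last day of the corrective action period: 2021-10-04 + 30 days = 2021-11-03.
Adding 5 calendar days to 2021-11-03 gives 2021-11-08, which is the last day of the notice period.
Adding 4 calendar days to 2021-11-08 gives 2021-11-12, which is the date termination becomes effective.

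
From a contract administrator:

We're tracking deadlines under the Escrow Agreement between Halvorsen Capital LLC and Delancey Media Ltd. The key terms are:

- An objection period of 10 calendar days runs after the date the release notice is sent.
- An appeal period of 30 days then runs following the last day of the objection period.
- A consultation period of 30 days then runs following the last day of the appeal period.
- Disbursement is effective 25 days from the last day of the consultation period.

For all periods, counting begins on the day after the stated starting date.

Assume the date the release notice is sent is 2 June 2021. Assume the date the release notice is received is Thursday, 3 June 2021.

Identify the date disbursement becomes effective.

5 September 2021

The last day of the objection period: 2 June 2021 + 10 days = 12 June 2021.
The last day of the appeal period: 12 June 2021 + 30 days = 12 July 2021.
Adding 30 calendar days to 12 July 2021 gives 11 August 2021, which is the last day of the consultation period.
Adding 25 calendar days to 11 August 2021 gives 5 September 2021, which is the date disbursement becomes effective.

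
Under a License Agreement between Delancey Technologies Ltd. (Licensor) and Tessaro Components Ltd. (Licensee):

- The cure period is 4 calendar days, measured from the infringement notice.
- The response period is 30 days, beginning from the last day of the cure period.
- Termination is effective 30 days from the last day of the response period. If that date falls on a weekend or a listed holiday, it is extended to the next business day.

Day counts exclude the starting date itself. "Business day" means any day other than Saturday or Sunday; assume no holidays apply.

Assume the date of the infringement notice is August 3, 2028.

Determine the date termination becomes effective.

October 6, 2028

The last day of the cure period: 4 calendar days after August 3, 2028 is August 7, 2028.
The last day of the response period: 30 calendar days after August 7, 2028 is September 6, 2028.
Adding 30 calendar days to September 6, 2028 gives October 6, 2028, which is the date termination becomes effective. October 6, 2028 is a Friday, so no roll-forward applies.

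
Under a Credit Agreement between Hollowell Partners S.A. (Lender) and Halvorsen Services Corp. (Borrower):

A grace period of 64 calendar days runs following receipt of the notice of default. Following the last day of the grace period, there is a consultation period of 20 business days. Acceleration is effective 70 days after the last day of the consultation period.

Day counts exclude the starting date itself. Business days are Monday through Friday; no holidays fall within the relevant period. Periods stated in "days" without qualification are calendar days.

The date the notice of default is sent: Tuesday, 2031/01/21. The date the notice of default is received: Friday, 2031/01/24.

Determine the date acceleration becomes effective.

2031/07/04

The last day of the grace period: 64 calendar days after 2031/01/24 is 2031/03/29.
From Saturday, 2031/03/29, 20 business days (Mar 31, Apr 1, Apr 2, Apr 3, …, Apr 23, Apr 24, Apr 25, skipping weekends) brings us to Friday, 2031/04/25, which is the last day of the consultation period.
Adding 70 calendar days to 2031/04/25 gives 2031/07/04, which is the date acceleration becomes effective.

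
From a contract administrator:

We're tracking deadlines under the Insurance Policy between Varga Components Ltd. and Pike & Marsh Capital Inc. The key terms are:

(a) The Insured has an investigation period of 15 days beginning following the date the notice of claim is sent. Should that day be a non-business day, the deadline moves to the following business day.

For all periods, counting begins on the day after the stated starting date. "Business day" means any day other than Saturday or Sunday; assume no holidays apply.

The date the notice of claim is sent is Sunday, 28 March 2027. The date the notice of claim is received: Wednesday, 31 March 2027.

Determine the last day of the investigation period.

Adding 15 calendar days to 28 March 2027 gives 12 April 2027, which is the last day of the investigation period. 12 April 2027 is a Monday, so no roll-forward applies.

12 April 2027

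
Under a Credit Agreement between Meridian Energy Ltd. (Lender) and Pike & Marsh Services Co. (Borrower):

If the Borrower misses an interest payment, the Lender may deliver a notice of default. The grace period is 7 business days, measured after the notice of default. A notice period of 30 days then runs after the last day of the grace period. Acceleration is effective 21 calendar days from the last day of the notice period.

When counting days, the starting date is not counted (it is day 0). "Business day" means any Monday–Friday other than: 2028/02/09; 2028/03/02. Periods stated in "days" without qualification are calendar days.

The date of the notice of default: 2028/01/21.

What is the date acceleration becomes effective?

2028/03/23

The last day of the grace period: counting 7 business days from Friday, 2028/01/21 (Jan 24, Jan 25, Jan 26, Jan 27, Jan 28, Jan 31, Feb 1, skipping weekends) reaches Tuesday, 2028/02/01.
The last day of the notice period: 2028/02/01 + 30 days = 2028/03/02.
Adding 21 calendar days to 2028/03/02 gives 2028/03/23, which is the date acceleration becomes effective.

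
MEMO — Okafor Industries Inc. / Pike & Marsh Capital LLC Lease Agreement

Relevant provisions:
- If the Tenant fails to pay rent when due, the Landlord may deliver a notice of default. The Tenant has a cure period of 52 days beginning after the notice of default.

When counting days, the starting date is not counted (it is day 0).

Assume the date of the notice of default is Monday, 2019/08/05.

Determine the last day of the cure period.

2019/09/26

The last day of the cure period: 52 calendar days after 2019/08/05 is 2019/09/26.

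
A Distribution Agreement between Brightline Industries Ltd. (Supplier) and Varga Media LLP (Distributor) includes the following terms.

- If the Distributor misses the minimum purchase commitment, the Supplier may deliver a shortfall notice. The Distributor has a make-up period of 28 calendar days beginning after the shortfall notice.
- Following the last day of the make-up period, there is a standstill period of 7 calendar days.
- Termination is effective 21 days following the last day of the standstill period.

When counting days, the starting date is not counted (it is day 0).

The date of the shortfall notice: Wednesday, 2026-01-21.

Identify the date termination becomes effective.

2026-03-18

The last day of the make-up period: 28 calendar days after 2026-01-21 is 2026-02-18.
Adding 7 calendar days to 2026-02-18 gives 2026-02-25, which is the last day of the standstill period.
Adding 21 calendar days to 2026-02-25 gives 2026-03-18, which is the date termination becomes effective.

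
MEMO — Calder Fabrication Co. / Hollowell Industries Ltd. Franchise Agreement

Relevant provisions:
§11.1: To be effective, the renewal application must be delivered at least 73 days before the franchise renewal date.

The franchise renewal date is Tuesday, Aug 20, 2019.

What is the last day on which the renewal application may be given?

Jun 8, 2019

Counting back 73 calendar days from Aug 20, 2019 gives Jun 8, 2019.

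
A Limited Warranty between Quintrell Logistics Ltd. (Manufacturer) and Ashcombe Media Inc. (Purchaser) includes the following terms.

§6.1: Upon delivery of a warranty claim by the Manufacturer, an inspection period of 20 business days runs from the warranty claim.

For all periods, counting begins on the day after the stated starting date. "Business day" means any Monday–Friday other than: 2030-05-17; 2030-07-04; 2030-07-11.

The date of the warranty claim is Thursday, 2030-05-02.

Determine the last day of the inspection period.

2030-05-31

The last day of the inspection period: counting 20 business days from Thursday, 2030-05-02 (May 3, May 6, May 7, May 8, …, May 29, May 30, May 31, skipping weekends and the listed holiday on May 17) reaches Friday, 2030-05-31.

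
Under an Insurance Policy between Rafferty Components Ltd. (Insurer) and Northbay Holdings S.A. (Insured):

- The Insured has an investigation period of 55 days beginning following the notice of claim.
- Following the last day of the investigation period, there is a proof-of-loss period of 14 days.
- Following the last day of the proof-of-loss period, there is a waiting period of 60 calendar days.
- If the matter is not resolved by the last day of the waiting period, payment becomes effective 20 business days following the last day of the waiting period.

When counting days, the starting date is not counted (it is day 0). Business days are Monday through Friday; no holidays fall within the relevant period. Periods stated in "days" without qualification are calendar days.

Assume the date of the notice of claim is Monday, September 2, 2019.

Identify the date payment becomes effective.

February 6, 2020

Adding 55 calendar days to September 2, 2019 gives October 27, 2019, which is the last day of the investigation period.
The last day of the proof-of-loss period: 14 calendar days after October 27, 2019 is November 10, 2019.
Adding 60 calendar days to November 10, 2019 gives January 9, 2020, which is the last day of the waiting period.
The date payment becomes effective: 20 business days after Thursday, January 9, 2020, skipping weekends — Jan 10, Jan 13, Jan 14, Jan 15, …, Feb 4, Feb 5, Feb 6 — lands on Thursday, February 6, 2020.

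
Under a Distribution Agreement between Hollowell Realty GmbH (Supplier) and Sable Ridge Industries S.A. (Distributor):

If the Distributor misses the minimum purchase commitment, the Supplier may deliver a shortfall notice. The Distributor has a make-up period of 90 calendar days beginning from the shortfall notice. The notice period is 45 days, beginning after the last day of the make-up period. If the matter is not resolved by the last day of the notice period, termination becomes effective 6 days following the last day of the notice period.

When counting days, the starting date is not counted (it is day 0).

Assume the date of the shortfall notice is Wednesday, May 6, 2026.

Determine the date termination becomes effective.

Adding 90 calendar days to May 6, 2026 gives Aug 4, 2026, which is the last day of the make-up period.
The last day of the notice period: Aug 4, 2026 + 45 days = Sep 18, 2026.
Adding 6 calendar days to Sep 18, 2026 gives Sep 24, 2026, which is the date termination becomes effective.

Sep 24, 2026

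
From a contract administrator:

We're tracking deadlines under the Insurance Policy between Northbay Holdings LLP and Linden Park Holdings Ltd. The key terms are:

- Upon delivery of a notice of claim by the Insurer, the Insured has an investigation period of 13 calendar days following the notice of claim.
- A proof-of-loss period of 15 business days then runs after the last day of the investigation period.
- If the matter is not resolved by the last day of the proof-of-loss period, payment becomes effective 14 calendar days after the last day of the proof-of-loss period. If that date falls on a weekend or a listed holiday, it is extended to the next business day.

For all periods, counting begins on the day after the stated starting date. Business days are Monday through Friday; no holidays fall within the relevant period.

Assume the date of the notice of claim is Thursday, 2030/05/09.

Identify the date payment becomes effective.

2030/06/26

Adding 13 calendar days to 2030/05/09 gives 2030/05/22, which is the last day of the investigation period.
The last day of the proof-of-loss period: 15 business days after Wednesday, 2030/05/22, skipping weekends — May 23, May 24, May 27, May 28, …, Jun 10, Jun 11, Jun 12 — lands on Wednesday, 2030/06/12.
The date payment becomes effective: 2030/06/12 + 14 days = 2030/06/26. 2030/06/26 is a Wednesday, so no roll-forward applies.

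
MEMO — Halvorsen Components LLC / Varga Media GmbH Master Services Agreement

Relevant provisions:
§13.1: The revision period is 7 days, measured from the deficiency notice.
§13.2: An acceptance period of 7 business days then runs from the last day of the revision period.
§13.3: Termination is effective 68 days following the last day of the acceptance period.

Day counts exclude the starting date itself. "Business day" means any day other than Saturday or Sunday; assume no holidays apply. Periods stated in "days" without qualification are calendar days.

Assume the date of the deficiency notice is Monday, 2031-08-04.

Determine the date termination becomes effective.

The last day of the revision period: 2031-08-04 + 7 days = 2031-08-11.
The last day of the acceptance period: counting 7 business days from Monday, 2031-08-11 (Aug 12, Aug 13, Aug 14, Aug 15, Aug 18, Aug 19, Aug 20, skipping weekends) reaches Wednesday, 2031-08-20.
Adding 68 calendar days to 2031-08-20 gives 2031-10-27, which is the date termination becomes effective.

2031-10-27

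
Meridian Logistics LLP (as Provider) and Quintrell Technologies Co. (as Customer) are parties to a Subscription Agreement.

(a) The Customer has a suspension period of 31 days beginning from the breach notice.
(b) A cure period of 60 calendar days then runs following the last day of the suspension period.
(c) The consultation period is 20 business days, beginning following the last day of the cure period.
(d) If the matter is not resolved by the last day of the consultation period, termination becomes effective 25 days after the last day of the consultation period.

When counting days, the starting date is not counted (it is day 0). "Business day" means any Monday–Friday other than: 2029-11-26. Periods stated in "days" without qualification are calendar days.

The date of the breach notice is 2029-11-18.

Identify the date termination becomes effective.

2030-04-09

The last day of the suspension period: 31 calendar days after 2029-11-18 is 2029-12-19.
The last day of the cure period: 2029-12-19 + 60 days = 2030-02-17.
From Sunday, 2030-02-17, 20 business days (Feb 18, Feb 19, Feb 20, Feb 21, …, Mar 13, Mar 14, Mar 15, skipping weekends) brings us to Friday, 2030-03-15, which is the last day of the consultation period.
Adding 25 calendar days to 2030-03-15 gives 2030-04-09, which is the date termination becomes effective.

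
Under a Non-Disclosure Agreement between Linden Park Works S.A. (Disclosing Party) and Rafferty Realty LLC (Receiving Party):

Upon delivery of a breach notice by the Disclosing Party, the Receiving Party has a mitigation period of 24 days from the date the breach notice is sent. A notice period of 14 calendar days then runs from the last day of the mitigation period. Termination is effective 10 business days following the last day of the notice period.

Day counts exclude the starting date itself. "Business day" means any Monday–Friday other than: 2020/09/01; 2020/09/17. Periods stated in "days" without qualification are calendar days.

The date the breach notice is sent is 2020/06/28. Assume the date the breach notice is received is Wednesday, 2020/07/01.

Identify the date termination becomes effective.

2020/08/19

Adding 24 calendar days to 2020/06/28 gives 2020/07/22, which is the last day of the mitigation period.
Adding 14 calendar days to 2020/07/22 gives 2020/08/05, which is the last day of the notice period.
The date termination becomes effective: 10 business days after Wednesday, 2020/08/05, skipping weekends — Aug 6, Aug 7, Aug 10, Aug 11, Aug 12, Aug 13, Aug 14, Aug 17, Aug 18, Aug 19 — lands on Wednesday, 2020/08/19.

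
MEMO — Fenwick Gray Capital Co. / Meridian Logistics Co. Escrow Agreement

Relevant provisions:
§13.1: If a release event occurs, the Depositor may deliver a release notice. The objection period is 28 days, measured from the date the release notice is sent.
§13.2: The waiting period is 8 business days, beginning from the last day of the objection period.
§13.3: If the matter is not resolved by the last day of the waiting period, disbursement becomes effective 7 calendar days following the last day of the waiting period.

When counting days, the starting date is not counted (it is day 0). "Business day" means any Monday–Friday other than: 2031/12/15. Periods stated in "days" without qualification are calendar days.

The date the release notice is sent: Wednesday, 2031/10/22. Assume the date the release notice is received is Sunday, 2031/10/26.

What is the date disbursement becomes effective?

Adding 28 calendar days to 2031/10/22 gives 2031/11/19, which is the last day of the objection period.
The last day of the waiting period: 8 business days after Wednesday, 2031/11/19, skipping weekends — Nov 20, Nov 21, Nov 24, Nov 25, Nov 26, Nov 27, Nov 28, Dec 1 — lands on Monday, 2031/12/01.
The date disbursement becomes effective: 2031/12/01 + 7 days = 2031/12/08.

2031/12/08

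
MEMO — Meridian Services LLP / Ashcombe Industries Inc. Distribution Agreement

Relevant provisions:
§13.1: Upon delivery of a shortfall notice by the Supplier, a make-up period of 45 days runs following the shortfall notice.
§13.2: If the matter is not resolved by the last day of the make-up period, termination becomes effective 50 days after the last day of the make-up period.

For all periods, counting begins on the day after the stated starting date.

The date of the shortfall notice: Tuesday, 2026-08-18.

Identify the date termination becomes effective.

The last day of the make-up period: 2026-08-18 + 45 days = 2026-10-02.
The date termination becomes effective: 2026-10-02 + 50 days = 2026-11-21.

2026-11-21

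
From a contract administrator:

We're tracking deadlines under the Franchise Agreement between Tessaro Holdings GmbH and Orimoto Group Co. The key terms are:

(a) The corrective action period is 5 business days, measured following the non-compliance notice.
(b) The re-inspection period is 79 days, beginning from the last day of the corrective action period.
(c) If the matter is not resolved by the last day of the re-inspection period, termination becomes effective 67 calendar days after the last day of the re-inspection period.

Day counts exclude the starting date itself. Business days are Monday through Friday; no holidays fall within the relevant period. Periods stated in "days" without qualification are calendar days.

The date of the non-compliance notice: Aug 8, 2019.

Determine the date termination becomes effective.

Jan 8, 2020

From Thursday, Aug 8, 2019, 5 business days (Aug 9, Aug 12, Aug 13, Aug 14, Aug 15, skipping weekends) brings us to Thursday, Aug 15, 2019, which is the last day of the corrective action period.
The last day of the re-inspection period: Aug 15, 2019 + 79 days = Nov 2, 2019.
The date termination becomes effective: 67 calendar days after Nov 2, 2019 is Jan 8, 2020.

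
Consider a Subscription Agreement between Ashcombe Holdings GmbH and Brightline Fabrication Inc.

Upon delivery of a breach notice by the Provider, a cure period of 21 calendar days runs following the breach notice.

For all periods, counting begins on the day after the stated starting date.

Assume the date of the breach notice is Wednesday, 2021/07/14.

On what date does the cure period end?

2021/08/04

Adding 21 calendar days to 2021/07/14 gives 2021/08/04, which is the last day of the cure period.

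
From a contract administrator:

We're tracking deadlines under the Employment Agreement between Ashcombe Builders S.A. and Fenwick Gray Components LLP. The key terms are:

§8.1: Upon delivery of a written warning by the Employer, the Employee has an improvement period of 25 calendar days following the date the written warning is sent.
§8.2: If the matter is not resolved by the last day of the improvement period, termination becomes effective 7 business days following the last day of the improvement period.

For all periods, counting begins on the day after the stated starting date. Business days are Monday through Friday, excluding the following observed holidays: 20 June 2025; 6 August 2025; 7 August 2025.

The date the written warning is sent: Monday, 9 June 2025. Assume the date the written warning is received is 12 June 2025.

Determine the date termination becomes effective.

The last day of the improvement period: 25 calendar days after 9 June 2025 is 4 July 2025.
From Friday, 4 July 2025, 7 business days (Jul 7, Jul 8, Jul 9, Jul 10, Jul 11, Jul 14, Jul 15, skipping weekends) brings us to Tuesday, 15 July 2025, which is the date termination becomes effective.

15 July 2025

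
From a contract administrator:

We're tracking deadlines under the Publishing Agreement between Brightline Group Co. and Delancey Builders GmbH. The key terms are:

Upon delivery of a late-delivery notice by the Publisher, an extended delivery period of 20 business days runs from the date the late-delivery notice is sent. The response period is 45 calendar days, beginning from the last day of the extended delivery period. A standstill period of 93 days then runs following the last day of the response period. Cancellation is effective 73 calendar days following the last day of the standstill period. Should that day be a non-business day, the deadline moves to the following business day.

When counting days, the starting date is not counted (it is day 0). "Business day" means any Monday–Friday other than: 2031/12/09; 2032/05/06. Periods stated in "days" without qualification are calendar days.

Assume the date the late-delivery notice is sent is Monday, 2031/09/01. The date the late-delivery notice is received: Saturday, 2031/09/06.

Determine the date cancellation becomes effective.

From Monday, 2031/09/01, 20 business days (Sep 2, Sep 3, Sep 4, Sep 5, …, Sep 25, Sep 26, Sep 29, skipping weekends) brings us to Monday, 2031/09/29, which is the last day of the extended delivery period.
The last day of the response period: 45 calendar days after 2031/09/29 is 2031/11/13.
Adding 93 calendar days to 2031/11/13 gives 2032/02/14, which is the last day of the standstill period.
Adding 73 calendar days to 2032/02/14 gives 2032/04/27, which is the date cancellation becomes effective. 2032/04/27 is a Tuesday and is not a listed holiday, so no roll-forward applies.

2032/04/27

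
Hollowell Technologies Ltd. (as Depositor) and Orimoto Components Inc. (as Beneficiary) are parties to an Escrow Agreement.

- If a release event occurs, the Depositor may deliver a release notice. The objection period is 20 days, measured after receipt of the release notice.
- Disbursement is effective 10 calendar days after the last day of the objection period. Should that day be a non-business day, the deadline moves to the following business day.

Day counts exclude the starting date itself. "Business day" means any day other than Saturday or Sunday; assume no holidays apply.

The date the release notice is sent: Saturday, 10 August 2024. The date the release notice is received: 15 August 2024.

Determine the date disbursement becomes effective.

16 September 2024

The last day of the objection period: 20 calendar days after 15 August 2024 is 4 September 2024.
The date disbursement becomes effective: 4 September 2024 + 10 days = 14 September 2024. That falls on a Saturday, so it rolls to the next business day, Monday, 16 September 2024.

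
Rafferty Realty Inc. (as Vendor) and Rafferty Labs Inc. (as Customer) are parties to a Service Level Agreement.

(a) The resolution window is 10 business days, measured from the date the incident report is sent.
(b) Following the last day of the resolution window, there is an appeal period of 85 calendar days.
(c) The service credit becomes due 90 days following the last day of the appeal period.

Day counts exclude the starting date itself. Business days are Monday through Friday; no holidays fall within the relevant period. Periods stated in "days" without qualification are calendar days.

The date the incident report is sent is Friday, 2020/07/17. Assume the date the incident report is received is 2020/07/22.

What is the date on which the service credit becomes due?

The last day of the resolution window: 10 business days after Friday, 2020/07/17, skipping weekends — Jul 20, Jul 21, Jul 22, Jul 23, Jul 24, Jul 27, Jul 28, Jul 29, Jul 30, Jul 31 — lands on Friday, 2020/07/31.
The last day of the appeal period: 85 calendar days after 2020/07/31 is 2020/10/24.
The date on which the service credit becomes due: 2020/10/24 + 90 days = 2021/01/22.

2021/01/22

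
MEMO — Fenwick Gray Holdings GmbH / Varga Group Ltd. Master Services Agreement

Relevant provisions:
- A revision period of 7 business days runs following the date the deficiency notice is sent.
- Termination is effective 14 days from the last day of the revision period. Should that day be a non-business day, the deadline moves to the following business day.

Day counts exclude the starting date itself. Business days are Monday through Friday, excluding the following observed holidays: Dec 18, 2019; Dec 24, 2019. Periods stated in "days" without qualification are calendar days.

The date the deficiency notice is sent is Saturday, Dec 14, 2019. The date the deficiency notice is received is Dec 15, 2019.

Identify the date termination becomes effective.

Jan 9, 2020

From Saturday, Dec 14, 2019, 7 business days (Dec 16, Dec 17, Dec 19, Dec 20, Dec 23, Dec 25, Dec 26, skipping weekends and the listed holidays on Dec 18, Dec 24) brings us to Thursday, Dec 26, 2019, which is the last day of the revision period.
Adding 14 calendar days to Dec 26, 2019 gives Jan 9, 2020, which is the date termination becomes effective. Jan 9, 2020 is a Thursday and is not a listed holiday, so no roll-forward applies.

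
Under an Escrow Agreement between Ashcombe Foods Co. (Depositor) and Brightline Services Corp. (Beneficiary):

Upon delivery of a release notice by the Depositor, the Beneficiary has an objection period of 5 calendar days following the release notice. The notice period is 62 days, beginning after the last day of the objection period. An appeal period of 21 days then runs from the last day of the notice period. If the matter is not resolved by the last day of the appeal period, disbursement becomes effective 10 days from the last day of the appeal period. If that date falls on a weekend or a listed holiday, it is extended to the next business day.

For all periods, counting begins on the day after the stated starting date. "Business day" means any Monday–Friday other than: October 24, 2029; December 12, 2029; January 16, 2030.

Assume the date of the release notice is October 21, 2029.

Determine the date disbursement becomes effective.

The last day of the objection period: 5 calendar days after October 21, 2029 is October 26, 2029.
The last day of the notice period: October 26, 2029 + 62 days = December 27, 2029.
The last day of the appeal period: December 27, 2029 + 21 days = January 17, 2030.
The date disbursement becomes effective: 10 calendar days after January 17, 2030 is January 27, 2030. That falls on a Sunday, so it rolls to the next business day, Monday, January 28, 2030.

January 28, 2030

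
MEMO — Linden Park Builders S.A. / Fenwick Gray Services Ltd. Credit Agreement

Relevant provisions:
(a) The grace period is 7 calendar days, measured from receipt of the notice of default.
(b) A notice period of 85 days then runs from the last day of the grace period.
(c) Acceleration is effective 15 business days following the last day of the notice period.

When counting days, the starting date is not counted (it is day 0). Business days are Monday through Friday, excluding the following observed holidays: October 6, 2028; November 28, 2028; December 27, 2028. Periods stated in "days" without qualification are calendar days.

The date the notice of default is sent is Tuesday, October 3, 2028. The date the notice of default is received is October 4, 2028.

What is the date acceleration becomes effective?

January 25, 2029

The last day of the grace period: 7 calendar days after October 4, 2028 is October 11, 2028.
The last day of the notice period: October 11, 2028 + 85 days = January 4, 2029.
From Thursday, January 4, 2029, 15 business days (Jan 5, Jan 8, Jan 9, Jan 10, …, Jan 23, Jan 24, Jan 25, skipping weekends) brings us to Thursday, January 25, 2029, which is the date acceleration becomes effective.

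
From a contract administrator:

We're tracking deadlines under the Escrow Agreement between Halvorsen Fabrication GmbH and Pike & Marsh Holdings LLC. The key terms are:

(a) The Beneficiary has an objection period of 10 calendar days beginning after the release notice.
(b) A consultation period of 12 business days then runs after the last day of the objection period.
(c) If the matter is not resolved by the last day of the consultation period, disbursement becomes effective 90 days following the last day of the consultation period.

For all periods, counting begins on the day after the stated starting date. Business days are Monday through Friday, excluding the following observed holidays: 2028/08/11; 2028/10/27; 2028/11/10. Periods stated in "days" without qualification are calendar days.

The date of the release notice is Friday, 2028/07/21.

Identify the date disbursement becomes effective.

The last day of the objection period: 2028/07/21 + 10 days = 2028/07/31.
The last day of the consultation period: 12 business days after Monday, 2028/07/31, skipping weekends and the listed holiday on Aug 11 — Aug 1, Aug 2, Aug 3, Aug 4, …, Aug 15, Aug 16, Aug 17 — lands on Thursday, 2028/08/17.
The date disbursement becomes effective: 90 calendar days after 2028/08/17 is 2028/11/15.

2028/11/15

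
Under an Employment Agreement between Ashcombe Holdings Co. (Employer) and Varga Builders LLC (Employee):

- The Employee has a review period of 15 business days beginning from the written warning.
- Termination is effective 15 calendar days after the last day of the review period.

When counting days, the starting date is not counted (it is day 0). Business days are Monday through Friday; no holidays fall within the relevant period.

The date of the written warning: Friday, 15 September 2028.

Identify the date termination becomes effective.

From Friday, 15 September 2028, 15 business days (Sep 18, Sep 19, Sep 20, Sep 21, …, Oct 4, Oct 5, Oct 6, skipping weekends) brings us to Friday, 6 October 2028, which is the last day of the review period.
The date termination becomes effective: 6 October 2028 + 15 days = 21 October 2028.

21 October 2028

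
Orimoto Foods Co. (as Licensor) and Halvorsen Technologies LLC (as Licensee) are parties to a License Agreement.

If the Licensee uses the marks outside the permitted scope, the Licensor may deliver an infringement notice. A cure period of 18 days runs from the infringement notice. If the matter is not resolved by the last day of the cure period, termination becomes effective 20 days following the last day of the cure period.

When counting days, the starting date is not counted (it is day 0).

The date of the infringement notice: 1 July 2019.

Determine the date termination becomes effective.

8 August 2019

The last day of the cure period: 1 July 2019 + 18 days = 19 July 2019.
The date termination becomes effective: 19 July 2019 + 20 days = 8 August 2019.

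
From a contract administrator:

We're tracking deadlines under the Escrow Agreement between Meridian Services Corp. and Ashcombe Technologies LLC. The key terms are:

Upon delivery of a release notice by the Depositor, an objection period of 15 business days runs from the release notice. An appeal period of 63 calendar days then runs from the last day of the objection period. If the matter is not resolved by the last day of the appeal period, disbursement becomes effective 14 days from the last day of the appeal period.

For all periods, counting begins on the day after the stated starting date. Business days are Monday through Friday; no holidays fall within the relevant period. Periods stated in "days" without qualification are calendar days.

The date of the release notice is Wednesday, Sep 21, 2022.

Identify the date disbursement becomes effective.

The last day of the objection period: 15 business days after Wednesday, Sep 21, 2022, skipping weekends — Sep 22, Sep 23, Sep 26, Sep 27, …, Oct 10, Oct 11, Oct 12 — lands on Wednesday, Oct 12, 2022.
The last day of the appeal period: 63 calendar days after Oct 12, 2022 is Dec 14, 2022.
The date disbursement becomes effective: Dec 14, 2022 + 14 days = Dec 28, 2022.

Dec 28, 2022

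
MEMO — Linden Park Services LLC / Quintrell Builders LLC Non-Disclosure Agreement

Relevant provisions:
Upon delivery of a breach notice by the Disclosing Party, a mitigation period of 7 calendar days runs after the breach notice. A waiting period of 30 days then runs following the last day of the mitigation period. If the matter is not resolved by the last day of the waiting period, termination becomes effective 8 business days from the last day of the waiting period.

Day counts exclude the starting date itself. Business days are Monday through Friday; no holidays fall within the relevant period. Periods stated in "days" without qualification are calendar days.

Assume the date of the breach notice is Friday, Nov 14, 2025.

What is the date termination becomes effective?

Dec 31, 2025

The last day of the mitigation period: Nov 14, 2025 + 7 days = Nov 21, 2025.
The last day of the waiting period: Nov 21, 2025 + 30 days = Dec 21, 2025.
The date termination becomes effective: 8 business days after Sunday, Dec 21, 2025, skipping weekends — Dec 22, Dec 23, Dec 24, Dec 25, Dec 26, Dec 29, Dec 30, Dec 31 — lands on Wednesday, Dec 31, 2025.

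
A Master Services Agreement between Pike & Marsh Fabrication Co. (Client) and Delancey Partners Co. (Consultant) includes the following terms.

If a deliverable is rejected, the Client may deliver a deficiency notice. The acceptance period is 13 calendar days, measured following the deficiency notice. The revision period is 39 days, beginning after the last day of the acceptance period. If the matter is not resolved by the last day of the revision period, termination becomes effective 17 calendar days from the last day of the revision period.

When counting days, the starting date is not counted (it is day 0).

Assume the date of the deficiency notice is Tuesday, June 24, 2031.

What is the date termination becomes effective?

Adding 13 calendar days to June 24, 2031 gives July 7, 2031, which is the last day of the acceptance period.
The last day of the revision period: July 7, 2031 + 39 days = August 15, 2031.
The date termination becomes effective: August 15, 2031 + 17 days = September 1, 2031.

September 1, 2031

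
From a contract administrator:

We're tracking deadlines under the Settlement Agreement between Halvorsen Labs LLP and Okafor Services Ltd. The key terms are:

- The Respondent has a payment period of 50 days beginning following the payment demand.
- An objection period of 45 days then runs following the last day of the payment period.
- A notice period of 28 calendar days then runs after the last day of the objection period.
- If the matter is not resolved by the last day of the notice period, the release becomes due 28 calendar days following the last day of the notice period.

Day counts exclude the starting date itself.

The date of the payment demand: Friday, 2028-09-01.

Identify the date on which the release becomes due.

2029-01-30

Adding 50 calendar days to 2028-09-01 gives 2028-10-21, which is the last day of the payment period.
The last day of the objection period: 2028-10-21 + 45 days = 2028-12-05.
Adding 28 calendar days to 2028-12-05 gives 2029-01-02, which is the last day of the notice period.
The date on which the release becomes due: 28 calendar days after 2029-01-02 is 2029-01-30.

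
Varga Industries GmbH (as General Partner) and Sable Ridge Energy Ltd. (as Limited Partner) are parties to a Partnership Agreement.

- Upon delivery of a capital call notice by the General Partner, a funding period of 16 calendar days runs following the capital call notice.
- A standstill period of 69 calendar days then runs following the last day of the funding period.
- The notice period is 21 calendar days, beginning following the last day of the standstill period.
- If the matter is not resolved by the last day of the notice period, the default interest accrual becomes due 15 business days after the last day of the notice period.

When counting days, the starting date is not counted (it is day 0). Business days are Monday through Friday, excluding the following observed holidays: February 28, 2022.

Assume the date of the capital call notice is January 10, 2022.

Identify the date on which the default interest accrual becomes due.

May 17, 2022

Adding 16 calendar days to January 10, 2022 gives January 26, 2022, which is the last day of the funding period.
Adding 69 calendar days to January 26, 2022 gives April 5, 2022, which is the last day of the standstill period.
The last day of the notice period: April 5, 2022 + 21 days = April 26, 2022.
The date on which the default interest accrual becomes due: 15 business days after Tuesday, April 26, 2022, skipping weekends — Apr 27, Apr 28, Apr 29, May 2, …, May 13, May 16, May 17 — lands on Tuesday, May 17, 2022.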